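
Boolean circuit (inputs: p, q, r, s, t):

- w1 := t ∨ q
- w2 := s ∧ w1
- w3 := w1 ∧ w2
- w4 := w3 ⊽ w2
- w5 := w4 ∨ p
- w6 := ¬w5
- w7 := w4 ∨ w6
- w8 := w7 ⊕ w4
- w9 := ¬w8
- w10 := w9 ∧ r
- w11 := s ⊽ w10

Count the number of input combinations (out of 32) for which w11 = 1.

8

w11 = s ⊽ w10 must be 1, so both s = 0 and w10 = 0.
Enumerating the 32 input combinations, 8 give w11 = 1 and 24 give w11 = 0.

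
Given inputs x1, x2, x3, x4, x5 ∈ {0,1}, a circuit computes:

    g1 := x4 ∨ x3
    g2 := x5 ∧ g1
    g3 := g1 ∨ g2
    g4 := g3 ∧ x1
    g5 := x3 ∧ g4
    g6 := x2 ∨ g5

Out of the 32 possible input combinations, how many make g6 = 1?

20

g6 = x2 ∨ g5 must be 1, so at least one of x2, g5 is 1.
Enumerating the 32 input combinations, 20 give g6 = 1 and 12 give g6 = 0.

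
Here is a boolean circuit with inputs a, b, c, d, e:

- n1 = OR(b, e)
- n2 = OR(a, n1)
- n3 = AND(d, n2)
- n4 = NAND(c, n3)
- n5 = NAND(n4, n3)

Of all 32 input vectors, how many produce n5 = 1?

n5 = NAND(n4, n3) must be 1, so at least one of n4, n3 is 0.
Enumerating the 32 input combinations, 25 give n5 = 1 and 7 give n5 = 0.

25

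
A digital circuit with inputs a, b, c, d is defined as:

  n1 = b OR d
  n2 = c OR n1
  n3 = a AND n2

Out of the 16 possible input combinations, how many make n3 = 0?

9

n3 = a AND n2 must be 0, so at least one of a, n2 is 0.
Enumerating the 16 input combinations, 9 give n3 = 0 and 7 give n3 = 1.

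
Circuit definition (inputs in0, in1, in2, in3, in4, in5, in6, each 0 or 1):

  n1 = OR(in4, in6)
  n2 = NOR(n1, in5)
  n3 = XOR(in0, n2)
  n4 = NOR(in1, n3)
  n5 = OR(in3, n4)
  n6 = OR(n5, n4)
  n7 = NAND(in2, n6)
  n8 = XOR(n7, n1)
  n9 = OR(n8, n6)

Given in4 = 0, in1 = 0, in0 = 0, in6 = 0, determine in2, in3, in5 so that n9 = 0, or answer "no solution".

no solution exists

With in4 = 0, in1 = 0, in0 = 0, in6 = 0 fixed, none of the 8 settings of in2, in3, in5 give n9 = 0.
For example, with in2=0, in3=0, in5=1:
n1 = OR(in4, in6) = OR(0, 0) = 0
n2 = NOR(n1, in5) = NOR(0, 1) = 0
n3 = XOR(in0, n2) = XOR(0, 0) = 0
n4 = NOR(in1, n3) = NOR(0, 0) = 1
n5 = OR(in3, n4) = OR(0, 1) = 1
n6 = OR(n5, n4) = OR(1, 1) = 1
n7 = NAND(in2, n6) = NAND(0, 1) = 1
n8 = XOR(n7, n1) = XOR(1, 0) = 1
n9 = OR(n8, n6) = OR(1, 1) = 1
giving n9 = 1 ≠ 0.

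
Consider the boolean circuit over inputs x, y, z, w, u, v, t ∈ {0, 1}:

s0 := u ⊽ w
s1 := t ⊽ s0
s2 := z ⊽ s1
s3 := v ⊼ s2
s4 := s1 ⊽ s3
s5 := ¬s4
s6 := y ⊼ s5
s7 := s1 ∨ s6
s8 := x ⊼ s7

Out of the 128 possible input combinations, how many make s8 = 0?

s8 = x ⊼ s7 must be 0, so both x = 1 and s7 = 1.
Enumerating the 128 input combinations, 49 give s8 = 0 and 79 give s8 = 1.

49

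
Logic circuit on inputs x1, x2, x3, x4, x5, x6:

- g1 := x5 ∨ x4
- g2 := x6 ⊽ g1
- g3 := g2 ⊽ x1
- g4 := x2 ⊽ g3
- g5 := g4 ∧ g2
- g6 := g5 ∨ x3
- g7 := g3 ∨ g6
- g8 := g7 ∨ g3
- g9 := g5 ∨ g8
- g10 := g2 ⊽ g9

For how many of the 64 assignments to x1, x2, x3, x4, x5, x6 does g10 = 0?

50

g10 = g2 ⊽ g9 must be 0, so at least one of g2, g9 is 1.
Enumerating the 64 input combinations, 50 give g10 = 0 and 14 give g10 = 1.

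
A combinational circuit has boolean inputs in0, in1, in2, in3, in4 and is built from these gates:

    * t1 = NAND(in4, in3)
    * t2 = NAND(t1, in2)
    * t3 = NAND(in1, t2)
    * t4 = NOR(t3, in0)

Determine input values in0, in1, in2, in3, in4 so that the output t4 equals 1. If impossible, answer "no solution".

t4 = NOR(t3, in0) must be 1, so both t3 = 0 and in0 = 0.
t3 = NAND(in1, t2) must be 0, so both in1 = 1 and t2 = 1.
Check with in0=0, in1=1, in2=0, in3=1, in4=0:
t1 = NAND(in4, in3) = NAND(0, 1) = 1
t2 = NAND(t1, in2) = NAND(1, 0) = 1
t3 = NAND(in1, t2) = NAND(1, 1) = 0
t4 = NOR(t3, in0) = NOR(0, 0) = 1
So t4 = 1 as required.

in0=0, in1=1, in2=0, in3=1, in4=0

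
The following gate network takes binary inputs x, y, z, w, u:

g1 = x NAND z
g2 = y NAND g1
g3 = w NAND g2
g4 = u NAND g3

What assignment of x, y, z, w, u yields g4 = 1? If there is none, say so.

x=1, y=0, z=1, w=1, u=0

g4 = u NAND g3 must be 1, so at least one of u, g3 is 0.
Check with x=1, y=0, z=1, w=1, u=0:
g1 = x NAND z = 1 NAND 1 = 0
g2 = y NAND g1 = 0 NAND 0 = 1
g3 = w NAND g2 = 1 NAND 1 = 0
g4 = u NAND g3 = 0 NAND 0 = 1
So g4 = 1 as required.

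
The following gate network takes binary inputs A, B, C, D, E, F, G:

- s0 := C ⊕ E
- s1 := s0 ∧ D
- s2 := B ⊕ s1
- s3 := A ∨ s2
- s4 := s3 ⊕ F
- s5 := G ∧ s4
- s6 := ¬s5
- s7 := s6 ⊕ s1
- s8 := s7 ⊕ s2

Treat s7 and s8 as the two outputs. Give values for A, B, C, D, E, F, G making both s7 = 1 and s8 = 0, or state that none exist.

A=0, B=1, C=1, D=0, E=0, F=1, G=1

Check with A=0, B=1, C=1, D=0, E=0, F=1, G=1:
s0 = C ⊕ E = 1 ⊕ 0 = 1
s1 = s0 ∧ D = 1 ∧ 0 = 0
s2 = B ⊕ s1 = 1 ⊕ 0 = 1
s3 = A ∨ s2 = 0 ∨ 1 = 1
s4 = s3 ⊕ F = 1 ⊕ 1 = 0
s5 = G ∧ s4 = 1 ∧ 0 = 0
s6 = ¬s5 = ¬0 = 1
s7 = s6 ⊕ s1 = 1 ⊕ 0 = 1
s8 = s7 ⊕ s2 = 1 ⊕ 1 = 0
So s7 = 1 and s8 = 0.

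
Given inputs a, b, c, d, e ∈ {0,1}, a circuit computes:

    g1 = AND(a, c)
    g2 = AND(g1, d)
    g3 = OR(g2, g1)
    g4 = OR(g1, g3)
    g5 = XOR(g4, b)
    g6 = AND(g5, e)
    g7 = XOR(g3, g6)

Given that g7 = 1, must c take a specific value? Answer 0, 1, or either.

either

Both values of c occur among assignments with g7 = 1:
  c=0: a=0, b=1, c=0, d=0, e=1
  c=1: a=0, b=1, c=1, d=0, e=1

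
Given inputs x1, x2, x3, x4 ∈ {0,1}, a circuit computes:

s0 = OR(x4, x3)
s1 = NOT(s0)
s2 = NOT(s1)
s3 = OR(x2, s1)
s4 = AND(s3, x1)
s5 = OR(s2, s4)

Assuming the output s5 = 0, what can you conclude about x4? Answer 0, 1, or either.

s5 = OR(s2, s4) must be 0, so both s2 = 0 and s4 = 0.
Every assignment with s5 = 0 has x4 = 0; there are 2 such assignment(s).
  x1=0, x2=0, x3=0, x4=0
  x1=0, x2=1, x3=0, x4=0

0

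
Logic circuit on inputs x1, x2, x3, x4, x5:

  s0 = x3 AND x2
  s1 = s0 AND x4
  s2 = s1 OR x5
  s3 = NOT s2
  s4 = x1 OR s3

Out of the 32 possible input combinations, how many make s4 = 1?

23

s4 = x1 OR s3 must be 1, so at least one of x1, s3 is 1.
Enumerating the 32 input combinations, 23 give s4 = 1 and 9 give s4 = 0.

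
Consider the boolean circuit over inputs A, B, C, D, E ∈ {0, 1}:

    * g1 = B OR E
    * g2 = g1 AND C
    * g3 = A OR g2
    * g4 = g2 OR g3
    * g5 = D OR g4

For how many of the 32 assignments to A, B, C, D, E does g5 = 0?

5

g5 = D OR g4 must be 0, so both D = 0 and g4 = 0.
g4 = g2 OR g3 must be 0, so both g2 = 0 and g3 = 0.
Satisfying assignments:
  A=0, B=0, C=0, D=0, E=0
  A=0, B=0, C=0, D=0, E=1
  A=0, B=0, C=1, D=0, E=0
  A=0, B=1, C=0, D=0, E=0
  A=0, B=1, C=0, D=0, E=1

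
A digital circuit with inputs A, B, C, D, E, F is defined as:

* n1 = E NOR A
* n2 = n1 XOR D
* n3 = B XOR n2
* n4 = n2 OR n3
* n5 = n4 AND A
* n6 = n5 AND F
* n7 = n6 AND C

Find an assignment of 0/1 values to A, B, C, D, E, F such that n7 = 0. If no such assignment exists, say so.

A=0, B=0, C=0, D=1, E=0, F=0

n7 = n6 AND C must be 0, so at least one of n6, C is 0.
Check with A=0, B=0, C=0, D=1, E=0, F=0:
n1 = E NOR A = 0 NOR 0 = 1
n2 = n1 XOR D = 1 XOR 1 = 0
n3 = B XOR n2 = 0 XOR 0 = 0
n4 = n2 OR n3 = 0 OR 0 = 0
n5 = n4 AND A = 0 AND 0 = 0
n6 = n5 AND F = 0 AND 0 = 0
n7 = n6 AND C = 0 AND 0 = 0
So n7 = 0 as required.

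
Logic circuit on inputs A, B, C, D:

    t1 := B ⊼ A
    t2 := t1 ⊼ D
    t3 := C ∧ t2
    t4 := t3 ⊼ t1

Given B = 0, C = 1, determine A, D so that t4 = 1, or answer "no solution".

Check with B = 0, C = 1 and A=0, D=1:
t1 = B ⊼ A = 0 ⊼ 0 = 1
t2 = t1 ⊼ D = 1 ⊼ 1 = 0
t3 = C ∧ t2 = 1 ∧ 0 = 0
t4 = t3 ⊼ t1 = 0 ⊼ 1 = 1
So t4 = 1.

A=0, D=1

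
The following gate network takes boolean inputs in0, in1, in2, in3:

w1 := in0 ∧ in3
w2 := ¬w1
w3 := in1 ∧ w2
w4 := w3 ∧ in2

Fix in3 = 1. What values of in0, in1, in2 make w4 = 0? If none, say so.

in0=1, in1=0, in2=0

w4 = w3 ∧ in2 must be 0, so at least one of w3, in2 is 0.
Check with in3 = 1 and in0=1, in1=0, in2=0:
w1 = in0 ∧ in3 = 1 ∧ 1 = 1
w2 = ¬w1 = ¬1 = 0
w3 = in1 ∧ w2 = 0 ∧ 0 = 0
w4 = w3 ∧ in2 = 0 ∧ 0 = 0
So w4 = 0.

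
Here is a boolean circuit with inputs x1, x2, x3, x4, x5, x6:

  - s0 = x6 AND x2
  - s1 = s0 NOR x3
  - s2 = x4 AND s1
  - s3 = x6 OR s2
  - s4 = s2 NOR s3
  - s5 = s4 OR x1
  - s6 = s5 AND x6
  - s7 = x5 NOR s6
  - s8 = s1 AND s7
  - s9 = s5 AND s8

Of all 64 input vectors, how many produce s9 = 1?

6

s9 = s5 AND s8 must be 1, so both s5 = 1 and s8 = 1.
s5 = s4 OR x1 must be 1, so at least one of s4, x1 is 1.
s8 = s1 AND s7 must be 1, so both s1 = 1 and s7 = 1.
Satisfying assignments:
  x1=0, x2=0, x3=0, x4=0, x5=0, x6=0
  x1=0, x2=1, x3=0, x4=0, x5=0, x6=0
  x1=1, x2=0, x3=0, x4=0, x5=0, x6=0
  x1=1, x2=0, x3=0, x4=1, x5=0, x6=0
  x1=1, x2=1, x3=0, x4=0, x5=0, x6=0
  x1=1, x2=1, x3=0, x4=1, x5=0, x6=0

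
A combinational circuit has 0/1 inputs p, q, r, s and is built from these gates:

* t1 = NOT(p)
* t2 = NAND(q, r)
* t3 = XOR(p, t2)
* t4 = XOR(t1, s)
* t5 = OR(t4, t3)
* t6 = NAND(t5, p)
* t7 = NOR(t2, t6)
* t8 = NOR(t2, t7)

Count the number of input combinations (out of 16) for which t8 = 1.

t8 = NOR(t2, t7) must be 1, so both t2 = 0 and t7 = 0.
Enumerating the 16 input combinations, 2 give t8 = 1 and 14 give t8 = 0.

2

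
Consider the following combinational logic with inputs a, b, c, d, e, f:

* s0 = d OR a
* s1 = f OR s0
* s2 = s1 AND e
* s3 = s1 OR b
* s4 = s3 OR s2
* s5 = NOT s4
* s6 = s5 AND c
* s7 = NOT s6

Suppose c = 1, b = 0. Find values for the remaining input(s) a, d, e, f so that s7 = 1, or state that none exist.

Check with c = 1, b = 0 and a=1, d=0, e=1, f=1:
s0 = d OR a = 0 OR 1 = 1
s1 = f OR s0 = 1 OR 1 = 1
s2 = s1 AND e = 1 AND 1 = 1
s3 = s1 OR b = 1 OR 0 = 1
s4 = s3 OR s2 = 1 OR 1 = 1
s5 = NOT s4 = NOT 1 = 0
s6 = s5 AND c = 0 AND 1 = 0
s7 = NOT s6 = NOT 0 = 1
So s7 = 1.

a=1 d=0 e=1 f=1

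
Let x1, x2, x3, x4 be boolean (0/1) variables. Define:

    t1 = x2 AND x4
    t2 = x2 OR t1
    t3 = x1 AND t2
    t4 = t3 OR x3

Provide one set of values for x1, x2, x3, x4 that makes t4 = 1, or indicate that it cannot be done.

x1=0, x2=1, x3=1, x4=0

Check with x1=0, x2=1, x3=1, x4=0:
t1 = x2 AND x4 = 1 AND 0 = 0
t2 = x2 OR t1 = 1 OR 0 = 1
t3 = x1 AND t2 = 0 AND 1 = 0
t4 = t3 OR x3 = 0 OR 1 = 1
So t4 = 1 as required.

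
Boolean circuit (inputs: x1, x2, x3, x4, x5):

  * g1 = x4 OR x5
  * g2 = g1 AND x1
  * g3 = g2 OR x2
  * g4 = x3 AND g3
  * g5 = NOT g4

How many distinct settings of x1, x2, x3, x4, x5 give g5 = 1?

g5 = NOT g4 must be 1, so g4 = 0.
g4 = x3 AND g3 must be 0, so at least one of x3, g3 is 0.
Enumerating the 32 input combinations, 21 give g5 = 1 and 11 give g5 = 0.

21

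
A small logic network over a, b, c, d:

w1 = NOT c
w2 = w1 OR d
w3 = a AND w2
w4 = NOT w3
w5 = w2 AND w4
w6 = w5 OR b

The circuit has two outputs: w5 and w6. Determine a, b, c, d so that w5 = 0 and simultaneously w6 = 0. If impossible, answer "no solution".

Check with a=0, b=0, c=1, d=0:
w1 = NOT c = NOT 1 = 0
w2 = w1 OR d = 0 OR 0 = 0
w3 = a AND w2 = 0 AND 0 = 0
w4 = NOT w3 = NOT 0 = 1
w5 = w2 AND w4 = 0 AND 1 = 0
w6 = w5 OR b = 0 OR 0 = 0
So w5 = 0 and w6 = 0.

a=0, b=0, c=1, d=0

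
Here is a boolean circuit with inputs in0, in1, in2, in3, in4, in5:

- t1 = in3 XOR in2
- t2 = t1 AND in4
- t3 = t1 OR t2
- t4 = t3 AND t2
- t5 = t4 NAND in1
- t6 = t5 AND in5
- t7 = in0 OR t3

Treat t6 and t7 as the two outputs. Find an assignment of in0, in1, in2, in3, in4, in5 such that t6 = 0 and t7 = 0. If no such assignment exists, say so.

in0=0, in1=1, in2=1, in3=1, in4=0, in5=0

Check with in0=0, in1=1, in2=1, in3=1, in4=0, in5=0:
t1 = in3 XOR in2 = 1 XOR 1 = 0
t2 = t1 AND in4 = 0 AND 0 = 0
t3 = t1 OR t2 = 0 OR 0 = 0
t4 = t3 AND t2 = 0 AND 0 = 0
t5 = t4 NAND in1 = 0 NAND 1 = 1
t6 = t5 AND in5 = 1 AND 0 = 0
t7 = in0 OR t3 = 0 OR 0 = 0
So t6 = 0 and t7 = 0.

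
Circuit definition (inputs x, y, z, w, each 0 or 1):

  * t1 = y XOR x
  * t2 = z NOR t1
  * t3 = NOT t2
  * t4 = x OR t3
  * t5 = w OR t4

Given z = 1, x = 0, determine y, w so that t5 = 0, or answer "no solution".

With z = 1, x = 0 fixed, none of the 4 settings of y, w give t5 = 0.
For example, with y=1, w=0:
t1 = y XOR x = 1 XOR 0 = 1
t2 = z NOR t1 = 1 NOR 1 = 0
t3 = NOT t2 = NOT 0 = 1
t4 = x OR t3 = 0 OR 1 = 1
t5 = w OR t4 = 0 OR 1 = 1
giving t5 = 1 ≠ 0.

no solution exists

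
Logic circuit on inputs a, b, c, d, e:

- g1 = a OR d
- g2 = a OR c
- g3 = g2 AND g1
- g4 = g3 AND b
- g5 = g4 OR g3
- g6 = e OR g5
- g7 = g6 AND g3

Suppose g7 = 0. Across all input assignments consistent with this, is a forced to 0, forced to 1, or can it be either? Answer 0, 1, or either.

0

g7 = g6 AND g3 must be 0, so at least one of g6, g3 is 0.
Every assignment with g7 = 0 has a = 0; there are 12 such assignment(s).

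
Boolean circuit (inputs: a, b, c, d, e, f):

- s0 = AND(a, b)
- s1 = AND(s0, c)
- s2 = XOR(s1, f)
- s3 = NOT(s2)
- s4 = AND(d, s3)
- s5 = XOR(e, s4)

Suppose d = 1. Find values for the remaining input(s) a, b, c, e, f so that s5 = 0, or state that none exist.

s5 = XOR(e, s4) must be 0, so e and s4 are equal.
Check with d = 1 and a=0, b=0, c=0, e=1, f=0:
s0 = AND(a, b) = AND(0, 0) = 0
s1 = AND(s0, c) = AND(0, 0) = 0
s2 = XOR(s1, f) = XOR(0, 0) = 0
s3 = NOT(s2) = NOT 0 = 1
s4 = AND(d, s3) = AND(1, 1) = 1
s5 = XOR(e, s4) = XOR(1, 1) = 0
So s5 = 0.

a=0, b=0, c=0, e=1, f=0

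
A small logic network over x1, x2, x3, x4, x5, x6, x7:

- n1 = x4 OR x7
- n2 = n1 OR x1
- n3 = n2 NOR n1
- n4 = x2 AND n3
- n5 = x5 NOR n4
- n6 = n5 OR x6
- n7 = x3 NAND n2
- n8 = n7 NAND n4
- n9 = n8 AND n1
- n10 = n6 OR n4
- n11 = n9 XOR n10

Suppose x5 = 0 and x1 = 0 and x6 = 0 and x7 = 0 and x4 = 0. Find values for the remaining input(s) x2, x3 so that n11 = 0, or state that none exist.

With x5 = 0 and x1 = 0 and x6 = 0 and x7 = 0 and x4 = 0 fixed, none of the 4 settings of x2, x3 give n11 = 0.
For example, with x2=0, x3=1:
n1 = x4 OR x7 = 0 OR 0 = 0
n2 = n1 OR x1 = 0 OR 0 = 0
n3 = n2 NOR n1 = 0 NOR 0 = 1
n4 = x2 AND n3 = 0 AND 1 = 0
n5 = x5 NOR n4 = 0 NOR 0 = 1
n6 = n5 OR x6 = 1 OR 0 = 1
n7 = x3 NAND n2 = 1 NAND 0 = 1
n8 = n7 NAND n4 = 1 NAND 0 = 1
n9 = n8 AND n1 = 1 AND 0 = 0
n10 = n6 OR n4 = 1 OR 0 = 1
n11 = n9 XOR n10 = 0 XOR 1 = 1
giving n11 = 1 ≠ 0.

no solution exists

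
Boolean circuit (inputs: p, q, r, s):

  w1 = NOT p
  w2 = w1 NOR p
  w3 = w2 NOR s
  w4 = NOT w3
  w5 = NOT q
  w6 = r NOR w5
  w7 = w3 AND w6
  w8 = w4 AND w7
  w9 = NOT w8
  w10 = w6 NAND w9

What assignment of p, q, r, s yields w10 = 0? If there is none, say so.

Check with p=0, q=1, r=0, s=0:
w1 = NOT p = NOT 0 = 1
w2 = w1 NOR p = 1 NOR 0 = 0
w3 = w2 NOR s = 0 NOR 0 = 1
w4 = NOT w3 = NOT 1 = 0
w5 = NOT q = NOT 1 = 0
w6 = r NOR w5 = 0 NOR 0 = 1
w7 = w3 AND w6 = 1 AND 1 = 1
w8 = w4 AND w7 = 0 AND 1 = 0
w9 = NOT w8 = NOT 0 = 1
w10 = w6 NAND w9 = 1 NAND 1 = 0
So w10 = 0 as required.

p=0, q=1, r=0, s=0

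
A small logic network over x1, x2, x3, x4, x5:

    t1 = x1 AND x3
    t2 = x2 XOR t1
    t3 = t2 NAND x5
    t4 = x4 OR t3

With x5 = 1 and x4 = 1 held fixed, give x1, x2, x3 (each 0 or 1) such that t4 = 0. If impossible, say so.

With x5 = 1 and x4 = 1 fixed, none of the 8 settings of x1, x2, x3 give t4 = 0.
For example, with x1=0, x2=1, x3=0:
t1 = x1 AND x3 = 0 AND 0 = 0
t2 = x2 XOR t1 = 1 XOR 0 = 1
t3 = t2 NAND x5 = 1 NAND 1 = 0
t4 = x4 OR t3 = 1 OR 0 = 1
giving t4 = 1 ≠ 0.

no solution exists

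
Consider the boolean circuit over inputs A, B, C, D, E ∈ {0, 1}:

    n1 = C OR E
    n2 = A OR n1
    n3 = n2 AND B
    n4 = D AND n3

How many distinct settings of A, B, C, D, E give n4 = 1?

n4 = D AND n3 must be 1, so both D = 1 and n3 = 1.
n3 = n2 AND B must be 1, so both n2 = 1 and B = 1.
n2 = A OR n1 must be 1, so at least one of A, n1 is 1.
Enumerating the 32 input combinations, 7 give n4 = 1 and 25 give n4 = 0.

7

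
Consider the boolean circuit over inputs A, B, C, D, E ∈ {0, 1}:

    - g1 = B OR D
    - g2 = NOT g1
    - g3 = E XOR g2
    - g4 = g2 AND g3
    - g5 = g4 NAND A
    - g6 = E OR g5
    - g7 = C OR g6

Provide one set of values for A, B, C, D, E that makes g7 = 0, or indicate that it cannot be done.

g7 = C OR g6 must be 0, so both C = 0 and g6 = 0.
Check with A=1 B=0 C=0 D=0 E=0:
g1 = B OR D = 0 OR 0 = 0
g2 = NOT g1 = NOT 0 = 1
g3 = E XOR g2 = 0 XOR 1 = 1
g4 = g2 AND g3 = 1 AND 1 = 1
g5 = g4 NAND A = 1 NAND 1 = 0
g6 = E OR g5 = 0 OR 0 = 0
g7 = C OR g6 = 0 OR 0 = 0
So g7 = 0 as required.

A=1 B=0 C=0 D=0 E=0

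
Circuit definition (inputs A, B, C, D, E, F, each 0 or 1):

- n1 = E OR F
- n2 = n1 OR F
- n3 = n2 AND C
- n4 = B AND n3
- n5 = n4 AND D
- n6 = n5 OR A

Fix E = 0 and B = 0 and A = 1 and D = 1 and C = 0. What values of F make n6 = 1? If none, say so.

F=1

Check with E = 0 and B = 0 and A = 1 and D = 1 and C = 0 and F=1:
n1 = E OR F = 0 OR 1 = 1
n2 = n1 OR F = 1 OR 1 = 1
n3 = n2 AND C = 1 AND 0 = 0
n4 = B AND n3 = 0 AND 0 = 0
n5 = n4 AND D = 0 AND 1 = 0
n6 = n5 OR A = 0 OR 1 = 1
So n6 = 1.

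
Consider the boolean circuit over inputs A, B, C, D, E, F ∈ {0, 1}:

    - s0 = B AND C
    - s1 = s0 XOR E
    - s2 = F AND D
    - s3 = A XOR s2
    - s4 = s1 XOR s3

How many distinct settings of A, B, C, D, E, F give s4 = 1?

s4 = s1 XOR s3 must be 1, so s1 and s3 differ.
Enumerating the 64 input combinations, 32 give s4 = 1 and 32 give s4 = 0.

32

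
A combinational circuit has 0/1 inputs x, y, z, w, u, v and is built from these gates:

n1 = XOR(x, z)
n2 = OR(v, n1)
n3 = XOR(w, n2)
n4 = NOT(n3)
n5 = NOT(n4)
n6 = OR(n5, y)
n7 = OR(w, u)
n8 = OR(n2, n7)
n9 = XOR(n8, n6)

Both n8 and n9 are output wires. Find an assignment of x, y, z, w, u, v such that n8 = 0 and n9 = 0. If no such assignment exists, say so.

x=0 y=0 z=0 w=0 u=0 v=0

Check with x=0 y=0 z=0 w=0 u=0 v=0:
n1 = XOR(x, z) = XOR(0, 0) = 0
n2 = OR(v, n1) = OR(0, 0) = 0
n3 = XOR(w, n2) = XOR(0, 0) = 0
n4 = NOT(n3) = NOT 0 = 1
n5 = NOT(n4) = NOT 1 = 0
n6 = OR(n5, y) = OR(0, 0) = 0
n7 = OR(w, u) = OR(0, 0) = 0
n8 = OR(n2, n7) = OR(0, 0) = 0
n9 = XOR(n8, n6) = XOR(0, 0) = 0
So n8 = 0 and n9 = 0.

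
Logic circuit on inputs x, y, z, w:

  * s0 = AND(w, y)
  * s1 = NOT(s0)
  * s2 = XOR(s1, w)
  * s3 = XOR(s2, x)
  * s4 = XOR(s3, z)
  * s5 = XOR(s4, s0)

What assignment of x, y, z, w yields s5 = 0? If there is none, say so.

s5 = XOR(s4, s0) must be 0, so s4 and s0 are equal.
Check with x=0, y=0, z=0, w=1:
s0 = AND(w, y) = AND(1, 0) = 0
s1 = NOT(s0) = NOT 0 = 1
s2 = XOR(s1, w) = XOR(1, 1) = 0
s3 = XOR(s2, x) = XOR(0, 0) = 0
s4 = XOR(s3, z) = XOR(0, 0) = 0
s5 = XOR(s4, s0) = XOR(0, 0) = 0
So s5 = 0 as required.

x=0, y=0, z=0, w=1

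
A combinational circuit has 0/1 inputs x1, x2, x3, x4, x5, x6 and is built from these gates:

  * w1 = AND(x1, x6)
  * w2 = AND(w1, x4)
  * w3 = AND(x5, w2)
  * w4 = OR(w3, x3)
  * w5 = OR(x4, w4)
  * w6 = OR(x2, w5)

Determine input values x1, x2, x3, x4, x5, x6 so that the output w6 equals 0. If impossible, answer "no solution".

Check with x1=0, x2=0, x3=0, x4=0, x5=1, x6=1:
w1 = AND(x1, x6) = AND(0, 1) = 0
w2 = AND(w1, x4) = AND(0, 0) = 0
w3 = AND(x5, w2) = AND(1, 0) = 0
w4 = OR(w3, x3) = OR(0, 0) = 0
w5 = OR(x4, w4) = OR(0, 0) = 0
w6 = OR(x2, w5) = OR(0, 0) = 0
So w6 = 0 as required.

x1=0, x2=0, x3=0, x4=0, x5=1, x6=1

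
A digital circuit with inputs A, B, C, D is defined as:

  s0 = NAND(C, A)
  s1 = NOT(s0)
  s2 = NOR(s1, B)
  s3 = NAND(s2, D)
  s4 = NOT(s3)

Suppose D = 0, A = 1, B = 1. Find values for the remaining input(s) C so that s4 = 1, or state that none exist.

With D = 0, A = 1, B = 1 fixed, none of the 2 settings of C give s4 = 1.
For example, with C=1:
s0 = NAND(C, A) = NAND(1, 1) = 0
s1 = NOT(s0) = NOT 0 = 1
s2 = NOR(s1, B) = NOR(1, 1) = 0
s3 = NAND(s2, D) = NAND(0, 0) = 1
s4 = NOT(s3) = NOT 1 = 0
giving s4 = 0 ≠ 1.

no solution exists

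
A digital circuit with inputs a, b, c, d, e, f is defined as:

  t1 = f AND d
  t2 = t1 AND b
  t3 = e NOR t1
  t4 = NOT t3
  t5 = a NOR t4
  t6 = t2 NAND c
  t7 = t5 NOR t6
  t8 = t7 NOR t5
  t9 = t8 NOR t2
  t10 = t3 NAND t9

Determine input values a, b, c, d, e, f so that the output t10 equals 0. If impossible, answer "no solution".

Check with a=0, b=0, c=1, d=0, e=0, f=0:
t1 = f AND d = 0 AND 0 = 0
t2 = t1 AND b = 0 AND 0 = 0
t3 = e NOR t1 = 0 NOR 0 = 1
t4 = NOT t3 = NOT 1 = 0
t5 = a NOR t4 = 0 NOR 0 = 1
t6 = t2 NAND c = 0 NAND 1 = 1
t7 = t5 NOR t6 = 1 NOR 1 = 0
t8 = t7 NOR t5 = 0 NOR 1 = 0
t9 = t8 NOR t2 = 0 NOR 0 = 1
t10 = t3 NAND t9 = 1 NAND 1 = 0
So t10 = 0 as required.

a=0, b=0, c=1, d=0, e=0, f=0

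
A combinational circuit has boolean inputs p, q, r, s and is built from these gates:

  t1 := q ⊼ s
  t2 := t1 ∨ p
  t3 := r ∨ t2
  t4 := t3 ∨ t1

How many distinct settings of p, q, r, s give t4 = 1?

15

t4 = t3 ∨ t1 must be 1, so at least one of t3, t1 is 1.
Enumerating the 16 input combinations, 15 give t4 = 1 and 1 give t4 = 0.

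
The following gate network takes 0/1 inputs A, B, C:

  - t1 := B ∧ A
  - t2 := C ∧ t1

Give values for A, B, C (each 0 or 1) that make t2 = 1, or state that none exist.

t2 = C ∧ t1 must be 1, so both C = 1 and t1 = 1.
t1 = B ∧ A must be 1, so both B = 1 and A = 1.
Check with A=1, B=1, C=1:
t1 = B ∧ A = 1 ∧ 1 = 1
t2 = C ∧ t1 = 1 ∧ 1 = 1
So t2 = 1 as required.

A=1, B=1, C=1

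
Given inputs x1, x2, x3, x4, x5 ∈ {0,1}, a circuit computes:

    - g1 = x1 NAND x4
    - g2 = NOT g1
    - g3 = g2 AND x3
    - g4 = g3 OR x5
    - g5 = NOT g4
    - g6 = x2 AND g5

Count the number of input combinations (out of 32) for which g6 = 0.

g6 = x2 AND g5 must be 0, so at least one of x2, g5 is 0.
Enumerating the 32 input combinations, 25 give g6 = 0 and 7 give g6 = 1.

25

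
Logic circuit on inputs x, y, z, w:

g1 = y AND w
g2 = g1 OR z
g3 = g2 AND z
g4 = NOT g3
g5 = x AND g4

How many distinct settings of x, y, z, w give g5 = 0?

12

g5 = x AND g4 must be 0, so at least one of x, g4 is 0.
Enumerating the 16 input combinations, 12 give g5 = 0 and 4 give g5 = 1.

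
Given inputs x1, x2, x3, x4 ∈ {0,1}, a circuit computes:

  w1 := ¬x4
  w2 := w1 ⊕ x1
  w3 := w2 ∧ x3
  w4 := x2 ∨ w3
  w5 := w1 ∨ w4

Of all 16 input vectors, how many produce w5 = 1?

w5 = w1 ∨ w4 must be 1, so at least one of w1, w4 is 1.
Enumerating the 16 input combinations, 13 give w5 = 1 and 3 give w5 = 0.

13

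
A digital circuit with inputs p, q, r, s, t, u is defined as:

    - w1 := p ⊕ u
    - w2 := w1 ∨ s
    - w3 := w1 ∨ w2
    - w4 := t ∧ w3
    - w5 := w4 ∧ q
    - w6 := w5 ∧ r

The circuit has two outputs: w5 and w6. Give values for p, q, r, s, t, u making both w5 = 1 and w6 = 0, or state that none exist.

p=0 q=1 r=0 s=0 t=1 u=1

Check with p=0 q=1 r=0 s=0 t=1 u=1:
w1 = p ⊕ u = 0 ⊕ 1 = 1
w2 = w1 ∨ s = 1 ∨ 0 = 1
w3 = w1 ∨ w2 = 1 ∨ 1 = 1
w4 = t ∧ w3 = 1 ∧ 1 = 1
w5 = w4 ∧ q = 1 ∧ 1 = 1
w6 = w5 ∧ r = 1 ∧ 0 = 0
So w5 = 1 and w6 = 0.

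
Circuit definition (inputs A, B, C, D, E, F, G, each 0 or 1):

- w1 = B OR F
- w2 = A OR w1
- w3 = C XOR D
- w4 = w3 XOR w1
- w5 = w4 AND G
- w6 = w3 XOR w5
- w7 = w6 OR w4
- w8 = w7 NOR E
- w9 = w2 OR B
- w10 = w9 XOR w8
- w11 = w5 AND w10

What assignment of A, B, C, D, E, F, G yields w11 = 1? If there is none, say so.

A=0, B=1, C=1, D=1, E=1, F=0, G=1

Check with A=0, B=1, C=1, D=1, E=1, F=0, G=1:
w1 = B OR F = 1 OR 0 = 1
w2 = A OR w1 = 0 OR 1 = 1
w3 = C XOR D = 1 XOR 1 = 0
w4 = w3 XOR w1 = 0 XOR 1 = 1
w5 = w4 AND G = 1 AND 1 = 1
w6 = w3 XOR w5 = 0 XOR 1 = 1
w7 = w6 OR w4 = 1 OR 1 = 1
w8 = w7 NOR E = 1 NOR 1 = 0
w9 = w2 OR B = 1 OR 1 = 1
w10 = w9 XOR w8 = 1 XOR 0 = 1
w11 = w5 AND w10 = 1 AND 1 = 1
So w11 = 1 as required.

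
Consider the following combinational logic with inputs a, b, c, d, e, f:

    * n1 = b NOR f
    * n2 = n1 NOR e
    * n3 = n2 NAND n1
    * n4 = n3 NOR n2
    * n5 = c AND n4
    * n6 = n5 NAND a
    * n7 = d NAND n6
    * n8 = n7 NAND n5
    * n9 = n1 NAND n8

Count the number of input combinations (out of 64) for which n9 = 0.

16

n9 = n1 NAND n8 must be 0, so both n1 = 1 and n8 = 1.
n1 = b NOR f must be 1, so both b = 0 and f = 0.
n8 = n7 NAND n5 must be 1, so at least one of n7, n5 is 0.
Enumerating the 64 input combinations, 16 give n9 = 0 and 48 give n9 = 1.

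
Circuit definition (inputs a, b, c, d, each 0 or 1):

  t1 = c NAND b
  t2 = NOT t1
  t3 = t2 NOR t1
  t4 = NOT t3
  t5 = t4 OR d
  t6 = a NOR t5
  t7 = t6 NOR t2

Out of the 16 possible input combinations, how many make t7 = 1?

12

t7 = t6 NOR t2 must be 1, so both t6 = 0 and t2 = 0.
t6 = a NOR t5 must be 0, so at least one of a, t5 is 1.
Enumerating the 16 input combinations, 12 give t7 = 1 and 4 give t7 = 0.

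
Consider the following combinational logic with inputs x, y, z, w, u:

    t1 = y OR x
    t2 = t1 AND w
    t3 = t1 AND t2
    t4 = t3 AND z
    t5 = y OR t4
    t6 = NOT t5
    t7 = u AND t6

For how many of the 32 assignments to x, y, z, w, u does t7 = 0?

t7 = u AND t6 must be 0, so at least one of u, t6 is 0.
Enumerating the 32 input combinations, 25 give t7 = 0 and 7 give t7 = 1.

25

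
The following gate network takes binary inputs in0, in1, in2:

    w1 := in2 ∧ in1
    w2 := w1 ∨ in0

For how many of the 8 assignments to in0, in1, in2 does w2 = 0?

w2 = w1 ∨ in0 must be 0, so both w1 = 0 and in0 = 0.
w1 = in2 ∧ in1 must be 0, so at least one of in2, in1 is 0.
Satisfying assignments:
  in0=0, in1=0, in2=0
  in0=0, in1=0, in2=1
  in0=0, in1=1, in2=0

3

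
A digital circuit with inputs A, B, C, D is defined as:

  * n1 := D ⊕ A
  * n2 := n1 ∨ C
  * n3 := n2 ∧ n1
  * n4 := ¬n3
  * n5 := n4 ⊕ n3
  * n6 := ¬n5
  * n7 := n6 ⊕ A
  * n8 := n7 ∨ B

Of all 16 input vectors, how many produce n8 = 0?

n8 = n7 ∨ B must be 0, so both n7 = 0 and B = 0.
Satisfying assignments:
  A=0, B=0, C=0, D=0
  A=0, B=0, C=0, D=1
  A=0, B=0, C=1, D=0
  A=0, B=0, C=1, D=1

4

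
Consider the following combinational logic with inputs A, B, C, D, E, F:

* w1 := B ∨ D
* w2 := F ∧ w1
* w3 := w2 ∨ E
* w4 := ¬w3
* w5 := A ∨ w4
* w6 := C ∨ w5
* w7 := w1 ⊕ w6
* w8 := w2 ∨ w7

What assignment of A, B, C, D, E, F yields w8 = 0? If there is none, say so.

w8 = w2 ∨ w7 must be 0, so both w2 = 0 and w7 = 0.
w2 = F ∧ w1 must be 0, so at least one of F, w1 is 0.
w7 = w1 ⊕ w6 must be 0, so w1 and w6 are equal.
Check with A=0, B=0, C=1, D=1, E=1, F=0:
w1 = B ∨ D = 0 ∨ 1 = 1
w2 = F ∧ w1 = 0 ∧ 1 = 0
w3 = w2 ∨ E = 0 ∨ 1 = 1
w4 = ¬w3 = ¬1 = 0
w5 = A ∨ w4 = 0 ∨ 0 = 0
w6 = C ∨ w5 = 1 ∨ 0 = 1
w7 = w1 ⊕ w6 = 1 ⊕ 1 = 0
w8 = w2 ∨ w7 = 0 ∨ 0 = 0
So w8 = 0 as required.

A=0, B=0, C=1, D=1, E=1, F=0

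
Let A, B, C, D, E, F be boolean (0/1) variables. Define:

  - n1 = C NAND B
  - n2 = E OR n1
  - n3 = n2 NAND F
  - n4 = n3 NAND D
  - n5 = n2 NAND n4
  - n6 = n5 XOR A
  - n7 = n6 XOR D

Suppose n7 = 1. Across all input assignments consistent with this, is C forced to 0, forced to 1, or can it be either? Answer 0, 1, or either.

Both values of C occur among assignments with n7 = 1:
  C=0: A=0, B=0, C=0, D=1, E=0, F=1
  C=1: A=0, B=0, C=1, D=1, E=0, F=1

either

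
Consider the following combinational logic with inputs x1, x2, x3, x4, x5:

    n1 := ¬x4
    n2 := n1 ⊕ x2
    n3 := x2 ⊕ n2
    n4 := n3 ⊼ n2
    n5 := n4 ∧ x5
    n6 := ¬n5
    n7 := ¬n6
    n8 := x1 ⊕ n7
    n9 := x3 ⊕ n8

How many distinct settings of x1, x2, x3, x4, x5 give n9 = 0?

16

n9 = x3 ⊕ n8 must be 0, so x3 and n8 are equal.
Enumerating the 32 input combinations, 16 give n9 = 0 and 16 give n9 = 1.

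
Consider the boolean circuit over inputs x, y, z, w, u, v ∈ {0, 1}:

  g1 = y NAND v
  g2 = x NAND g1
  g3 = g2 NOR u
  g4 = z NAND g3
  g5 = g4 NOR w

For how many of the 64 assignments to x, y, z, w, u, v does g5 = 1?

g5 = g4 NOR w must be 1, so both g4 = 0 and w = 0.
Satisfying assignments:
  x=1, y=0, z=1, w=0, u=0, v=0
  x=1, y=0, z=1, w=0, u=0, v=1
  x=1, y=1, z=1, w=0, u=0, v=0

3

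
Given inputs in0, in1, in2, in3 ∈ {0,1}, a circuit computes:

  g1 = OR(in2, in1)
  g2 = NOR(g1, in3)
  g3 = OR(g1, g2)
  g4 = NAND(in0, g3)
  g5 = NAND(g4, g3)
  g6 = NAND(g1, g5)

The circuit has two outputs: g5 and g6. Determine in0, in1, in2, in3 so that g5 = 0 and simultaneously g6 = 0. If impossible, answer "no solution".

no solution exists

Across all 16 input combinations, none give both g5 = 0 and g6 = 0.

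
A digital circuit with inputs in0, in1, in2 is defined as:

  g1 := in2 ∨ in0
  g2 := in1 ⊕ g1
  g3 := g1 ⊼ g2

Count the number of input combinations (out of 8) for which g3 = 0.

g3 = g1 ⊼ g2 must be 0, so both g1 = 1 and g2 = 1.
g1 = in2 ∨ in0 must be 1, so at least one of in2, in0 is 1.
g2 = in1 ⊕ g1 must be 1, so in1 and g1 differ.
Satisfying assignments:
  in0=0, in1=0, in2=1
  in0=1, in1=0, in2=0
  in0=1, in1=0, in2=1

3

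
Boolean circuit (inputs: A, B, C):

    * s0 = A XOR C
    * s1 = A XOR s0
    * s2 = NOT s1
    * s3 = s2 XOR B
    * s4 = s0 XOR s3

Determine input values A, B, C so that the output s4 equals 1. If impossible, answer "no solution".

Check with A=0, B=0, C=1:
s0 = A XOR C = 0 XOR 1 = 1
s1 = A XOR s0 = 0 XOR 1 = 1
s2 = NOT s1 = NOT 1 = 0
s3 = s2 XOR B = 0 XOR 0 = 0
s4 = s0 XOR s3 = 1 XOR 0 = 1
So s4 = 1 as required.

A=0, B=0, C=1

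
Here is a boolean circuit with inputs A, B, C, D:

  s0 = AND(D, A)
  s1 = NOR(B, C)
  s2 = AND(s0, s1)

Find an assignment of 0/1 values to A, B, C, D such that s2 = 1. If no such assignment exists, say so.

A=1, B=0, C=0, D=1

Check with A=1, B=0, C=0, D=1:
s0 = AND(D, A) = AND(1, 1) = 1
s1 = NOR(B, C) = NOR(0, 0) = 1
s2 = AND(s0, s1) = AND(1, 1) = 1
So s2 = 1 as required.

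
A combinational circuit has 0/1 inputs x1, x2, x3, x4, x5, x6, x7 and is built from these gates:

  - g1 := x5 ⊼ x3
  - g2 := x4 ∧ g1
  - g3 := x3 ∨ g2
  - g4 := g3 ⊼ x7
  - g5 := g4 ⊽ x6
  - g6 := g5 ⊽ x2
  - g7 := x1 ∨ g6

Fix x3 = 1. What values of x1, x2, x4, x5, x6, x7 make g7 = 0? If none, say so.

x1=0, x2=1, x4=1, x5=1, x6=1, x7=1

g7 = x1 ∨ g6 must be 0, so both x1 = 0 and g6 = 0.
g6 = g5 ⊽ x2 must be 0, so at least one of g5, x2 is 1.
Check with x3 = 1 and x1=0, x2=1, x4=1, x5=1, x6=1, x7=1:
g1 = x5 ⊼ x3 = 1 ⊼ 1 = 0
g2 = x4 ∧ g1 = 1 ∧ 0 = 0
g3 = x3 ∨ g2 = 1 ∨ 0 = 1
g4 = g3 ⊼ x7 = 1 ⊼ 1 = 0
g5 = g4 ⊽ x6 = 0 ⊽ 1 = 0
g6 = g5 ⊽ x2 = 0 ⊽ 1 = 0
g7 = x1 ∨ g6 = 0 ∨ 0 = 0
So g7 = 0.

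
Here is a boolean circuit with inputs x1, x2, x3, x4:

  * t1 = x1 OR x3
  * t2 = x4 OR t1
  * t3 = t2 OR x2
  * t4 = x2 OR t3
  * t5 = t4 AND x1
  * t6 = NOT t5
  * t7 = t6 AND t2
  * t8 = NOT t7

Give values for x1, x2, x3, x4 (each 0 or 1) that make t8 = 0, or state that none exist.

x1=0 x2=0 x3=1 x4=0

t8 = NOT t7 must be 0, so t7 = 1.
Check with x1=0 x2=0 x3=1 x4=0:
t1 = x1 OR x3 = 0 OR 1 = 1
t2 = x4 OR t1 = 0 OR 1 = 1
t3 = t2 OR x2 = 1 OR 0 = 1
t4 = x2 OR t3 = 0 OR 1 = 1
t5 = t4 AND x1 = 1 AND 0 = 0
t6 = NOT t5 = NOT 0 = 1
t7 = t6 AND t2 = 1 AND 1 = 1
t8 = NOT t7 = NOT 1 = 0
So t8 = 0 as required.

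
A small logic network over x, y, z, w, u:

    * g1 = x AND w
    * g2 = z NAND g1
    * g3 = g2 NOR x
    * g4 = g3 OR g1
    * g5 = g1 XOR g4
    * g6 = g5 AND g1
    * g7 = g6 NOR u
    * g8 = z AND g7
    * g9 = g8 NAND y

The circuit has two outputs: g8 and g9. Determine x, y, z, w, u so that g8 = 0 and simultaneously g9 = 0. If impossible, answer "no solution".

no solution exists

Across all 32 input combinations, none give both g8 = 0 and g9 = 0.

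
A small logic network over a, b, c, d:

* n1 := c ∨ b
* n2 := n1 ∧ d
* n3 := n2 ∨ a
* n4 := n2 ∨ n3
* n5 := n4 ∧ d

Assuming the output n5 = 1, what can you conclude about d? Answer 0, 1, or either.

1

n5 = n4 ∧ d must be 1, so both n4 = 1 and d = 1.
n4 = n2 ∨ n3 must be 1, so at least one of n2, n3 is 1.
Every assignment with n5 = 1 has d = 1; there are 7 such assignment(s).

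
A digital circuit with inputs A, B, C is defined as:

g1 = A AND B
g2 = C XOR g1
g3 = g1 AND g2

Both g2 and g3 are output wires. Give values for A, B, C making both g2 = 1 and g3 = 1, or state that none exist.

Check with A=1 B=1 C=0:
g1 = A AND B = 1 AND 1 = 1
g2 = C XOR g1 = 0 XOR 1 = 1
g3 = g1 AND g2 = 1 AND 1 = 1
So g2 = 1 and g3 = 1.

A=1 B=1 C=0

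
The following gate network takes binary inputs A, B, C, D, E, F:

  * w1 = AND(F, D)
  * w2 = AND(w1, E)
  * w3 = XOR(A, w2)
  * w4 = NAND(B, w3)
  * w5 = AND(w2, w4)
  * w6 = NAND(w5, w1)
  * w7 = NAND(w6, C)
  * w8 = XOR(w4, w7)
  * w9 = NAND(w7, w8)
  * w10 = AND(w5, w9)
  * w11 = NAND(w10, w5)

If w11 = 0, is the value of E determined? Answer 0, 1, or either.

1

w11 = NAND(w10, w5) must be 0, so both w10 = 1 and w5 = 1.
w10 = AND(w5, w9) must be 1, so both w5 = 1 and w9 = 1.
w5 = AND(w2, w4) must be 1, so both w2 = 1 and w4 = 1.
Every assignment with w11 = 0 has E = 1; there are 6 such assignment(s).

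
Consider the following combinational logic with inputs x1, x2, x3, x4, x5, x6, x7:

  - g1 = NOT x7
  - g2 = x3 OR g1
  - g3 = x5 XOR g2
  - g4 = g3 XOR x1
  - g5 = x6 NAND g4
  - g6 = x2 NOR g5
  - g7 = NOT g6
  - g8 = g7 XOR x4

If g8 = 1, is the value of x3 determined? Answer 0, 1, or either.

either

Both values of x3 occur among assignments with g8 = 1:
  x3=0: x1=0, x2=0, x3=0, x4=0, x5=0, x6=0, x7=0
  x3=1: x1=0, x2=0, x3=1, x4=0, x5=0, x6=0, x7=0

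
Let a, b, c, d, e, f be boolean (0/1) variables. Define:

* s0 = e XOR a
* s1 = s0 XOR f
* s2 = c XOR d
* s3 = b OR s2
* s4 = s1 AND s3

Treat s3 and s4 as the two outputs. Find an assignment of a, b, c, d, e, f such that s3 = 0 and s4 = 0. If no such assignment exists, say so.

Check with a=1, b=0, c=0, d=0, e=1, f=1:
s0 = e XOR a = 1 XOR 1 = 0
s1 = s0 XOR f = 0 XOR 1 = 1
s2 = c XOR d = 0 XOR 0 = 0
s3 = b OR s2 = 0 OR 0 = 0
s4 = s1 AND s3 = 1 AND 0 = 0
So s3 = 0 and s4 = 0.

a=1, b=0, c=0, d=0, e=1, f=1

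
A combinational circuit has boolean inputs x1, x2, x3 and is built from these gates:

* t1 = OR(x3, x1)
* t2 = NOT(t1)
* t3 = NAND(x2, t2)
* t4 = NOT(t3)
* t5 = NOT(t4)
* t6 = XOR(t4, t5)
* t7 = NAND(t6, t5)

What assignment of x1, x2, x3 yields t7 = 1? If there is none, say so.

x1=0, x2=1, x3=0

Check with x1=0, x2=1, x3=0:
t1 = OR(x3, x1) = OR(0, 0) = 0
t2 = NOT(t1) = NOT 0 = 1
t3 = NAND(x2, t2) = NAND(1, 1) = 0
t4 = NOT(t3) = NOT 0 = 1
t5 = NOT(t4) = NOT 1 = 0
t6 = XOR(t4, t5) = XOR(1, 0) = 1
t7 = NAND(t6, t5) = NAND(1, 0) = 1
So t7 = 1 as required.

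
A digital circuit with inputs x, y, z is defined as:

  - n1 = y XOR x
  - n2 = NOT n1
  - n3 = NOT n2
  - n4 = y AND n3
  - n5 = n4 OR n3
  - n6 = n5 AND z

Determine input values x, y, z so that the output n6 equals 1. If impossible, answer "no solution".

n6 = n5 AND z must be 1, so both n5 = 1 and z = 1.
n5 = n4 OR n3 must be 1, so at least one of n4, n3 is 1.
Check with x=0, y=1, z=1:
n1 = y XOR x = 1 XOR 0 = 1
n2 = NOT n1 = NOT 1 = 0
n3 = NOT n2 = NOT 0 = 1
n4 = y AND n3 = 1 AND 1 = 1
n5 = n4 OR n3 = 1 OR 1 = 1
n6 = n5 AND z = 1 AND 1 = 1
So n6 = 1 as required.

x=0, y=1, z=1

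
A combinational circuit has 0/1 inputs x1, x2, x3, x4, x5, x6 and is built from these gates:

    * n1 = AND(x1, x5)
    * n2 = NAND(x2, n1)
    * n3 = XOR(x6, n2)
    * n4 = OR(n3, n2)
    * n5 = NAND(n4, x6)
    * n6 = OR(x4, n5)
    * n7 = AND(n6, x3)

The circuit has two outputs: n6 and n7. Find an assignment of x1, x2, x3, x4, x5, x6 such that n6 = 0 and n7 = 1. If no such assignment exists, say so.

no solution exists

Across all 64 input combinations, none give both n6 = 0 and n7 = 1.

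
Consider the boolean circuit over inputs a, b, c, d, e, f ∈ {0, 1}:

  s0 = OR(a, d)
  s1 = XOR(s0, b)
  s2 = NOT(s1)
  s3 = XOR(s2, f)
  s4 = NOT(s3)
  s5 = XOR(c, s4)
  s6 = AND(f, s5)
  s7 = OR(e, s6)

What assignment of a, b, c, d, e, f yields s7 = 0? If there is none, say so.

a=1, b=0, c=0, d=0, e=0, f=0

s7 = OR(e, s6) must be 0, so both e = 0 and s6 = 0.
Check with a=1, b=0, c=0, d=0, e=0, f=0:
s0 = OR(a, d) = OR(1, 0) = 1
s1 = XOR(s0, b) = XOR(1, 0) = 1
s2 = NOT(s1) = NOT 1 = 0
s3 = XOR(s2, f) = XOR(0, 0) = 0
s4 = NOT(s3) = NOT 0 = 1
s5 = XOR(c, s4) = XOR(0, 1) = 1
s6 = AND(f, s5) = AND(0, 1) = 0
s7 = OR(e, s6) = OR(0, 0) = 0
So s7 = 0 as required.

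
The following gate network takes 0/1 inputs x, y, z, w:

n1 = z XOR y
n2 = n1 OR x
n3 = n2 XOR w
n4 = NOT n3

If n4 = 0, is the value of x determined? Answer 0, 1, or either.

either

Both values of x occur among assignments with n4 = 0:
  x=0: x=0, y=0, z=0, w=1
  x=1: x=1, y=0, z=0, w=0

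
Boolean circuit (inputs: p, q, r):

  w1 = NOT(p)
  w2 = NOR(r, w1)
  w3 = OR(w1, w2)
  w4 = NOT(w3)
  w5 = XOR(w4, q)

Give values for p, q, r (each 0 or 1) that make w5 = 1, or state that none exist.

Check with p=0, q=1, r=1:
w1 = NOT(p) = NOT 0 = 1
w2 = NOR(r, w1) = NOR(1, 1) = 0
w3 = OR(w1, w2) = OR(1, 0) = 1
w4 = NOT(w3) = NOT 1 = 0
w5 = XOR(w4, q) = XOR(0, 1) = 1
So w5 = 1 as required.

p=0, q=1, r=1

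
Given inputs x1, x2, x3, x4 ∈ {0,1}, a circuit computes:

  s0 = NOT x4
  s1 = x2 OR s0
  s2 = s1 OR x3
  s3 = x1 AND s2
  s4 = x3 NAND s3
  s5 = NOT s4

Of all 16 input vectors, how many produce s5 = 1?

s5 = NOT s4 must be 1, so s4 = 0.
s4 = x3 NAND s3 must be 0, so both x3 = 1 and s3 = 1.
Enumerating the 16 input combinations, 4 give s5 = 1 and 12 give s5 = 0.

4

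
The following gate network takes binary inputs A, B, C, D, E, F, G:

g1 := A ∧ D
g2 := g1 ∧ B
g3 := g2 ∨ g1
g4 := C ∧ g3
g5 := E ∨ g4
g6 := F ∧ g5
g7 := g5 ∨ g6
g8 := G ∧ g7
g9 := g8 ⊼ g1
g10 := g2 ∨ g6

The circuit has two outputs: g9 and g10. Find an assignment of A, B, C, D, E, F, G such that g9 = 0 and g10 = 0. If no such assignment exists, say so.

Check with A=1, B=0, C=1, D=1, E=1, F=0, G=1:
g1 = A ∧ D = 1 ∧ 1 = 1
g2 = g1 ∧ B = 1 ∧ 0 = 0
g3 = g2 ∨ g1 = 0 ∨ 1 = 1
g4 = C ∧ g3 = 1 ∧ 1 = 1
g5 = E ∨ g4 = 1 ∨ 1 = 1
g6 = F ∧ g5 = 0 ∧ 1 = 0
g7 = g5 ∨ g6 = 1 ∨ 0 = 1
g8 = G ∧ g7 = 1 ∧ 1 = 1
g9 = g8 ⊼ g1 = 1 ⊼ 1 = 0
g10 = g2 ∨ g6 = 0 ∨ 0 = 0
So g9 = 0 and g10 = 0.

A=1, B=0, C=1, D=1, E=1, F=0, G=1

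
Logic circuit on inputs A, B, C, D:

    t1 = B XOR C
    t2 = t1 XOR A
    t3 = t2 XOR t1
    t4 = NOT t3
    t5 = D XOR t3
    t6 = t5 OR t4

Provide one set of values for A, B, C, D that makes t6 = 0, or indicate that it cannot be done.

Check with A=1, B=0, C=1, D=1:
t1 = B XOR C = 0 XOR 1 = 1
t2 = t1 XOR A = 1 XOR 1 = 0
t3 = t2 XOR t1 = 0 XOR 1 = 1
t4 = NOT t3 = NOT 1 = 0
t5 = D XOR t3 = 1 XOR 1 = 0
t6 = t5 OR t4 = 0 OR 0 = 0
So t6 = 0 as required.

A=1, B=0, C=1, D=1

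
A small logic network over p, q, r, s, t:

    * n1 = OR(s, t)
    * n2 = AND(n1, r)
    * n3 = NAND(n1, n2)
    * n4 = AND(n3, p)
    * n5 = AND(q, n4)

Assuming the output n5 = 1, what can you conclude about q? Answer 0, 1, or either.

n5 = AND(q, n4) must be 1, so both q = 1 and n4 = 1.
Every assignment with n5 = 1 has q = 1; there are 5 such assignment(s).

1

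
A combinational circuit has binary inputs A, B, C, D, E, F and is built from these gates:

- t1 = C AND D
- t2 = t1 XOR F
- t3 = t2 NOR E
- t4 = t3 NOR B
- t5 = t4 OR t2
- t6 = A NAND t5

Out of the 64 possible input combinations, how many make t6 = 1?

44

t6 = A NAND t5 must be 1, so at least one of A, t5 is 0.
Enumerating the 64 input combinations, 44 give t6 = 1 and 20 give t6 = 0.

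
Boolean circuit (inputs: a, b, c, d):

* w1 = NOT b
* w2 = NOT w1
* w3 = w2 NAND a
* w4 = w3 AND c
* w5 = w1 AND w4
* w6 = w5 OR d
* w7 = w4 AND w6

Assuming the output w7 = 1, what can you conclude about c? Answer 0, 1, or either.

1

w7 = w4 AND w6 must be 1, so both w4 = 1 and w6 = 1.
w4 = w3 AND c must be 1, so both w3 = 1 and c = 1.
Every assignment with w7 = 1 has c = 1; there are 5 such assignment(s).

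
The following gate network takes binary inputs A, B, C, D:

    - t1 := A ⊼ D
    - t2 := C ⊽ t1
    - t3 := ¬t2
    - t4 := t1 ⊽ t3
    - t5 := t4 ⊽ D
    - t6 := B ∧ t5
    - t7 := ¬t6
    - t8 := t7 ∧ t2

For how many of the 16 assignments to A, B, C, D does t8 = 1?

2

t8 = t7 ∧ t2 must be 1, so both t7 = 1 and t2 = 1.
t7 = ¬t6 must be 1, so t6 = 0.
Enumerating the 16 input combinations, 2 give t8 = 1 and 14 give t8 = 0.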